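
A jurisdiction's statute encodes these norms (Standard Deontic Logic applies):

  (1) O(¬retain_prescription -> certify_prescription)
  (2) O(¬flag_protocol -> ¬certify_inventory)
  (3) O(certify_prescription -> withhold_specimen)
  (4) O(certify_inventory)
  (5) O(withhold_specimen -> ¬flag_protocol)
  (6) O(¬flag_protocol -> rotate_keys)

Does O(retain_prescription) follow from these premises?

Yes

Premise 4 gives O(certify_inventory).
The contrapositive of premise 2 (O(¬flag_protocol -> ¬certify_inventory)) is O(certify_inventory -> flag_protocol), and O(certify_inventory) is already established, so O(flag_protocol).
The contrapositive of premise 5 (O(withhold_specimen -> ¬flag_protocol)) is O(flag_protocol -> ¬withhold_specimen), and O(flag_protocol) is already established, so O(¬withhold_specimen).
Premise 3 is O(certify_prescription -> withhold_specimen); contrapositively O(¬withhold_specimen -> ¬certify_prescription). Since O(¬withhold_specimen) holds, K gives O(¬certify_prescription).
Premise 1, O(¬retain_prescription -> certify_prescription), contraposes to O(¬certify_prescription -> retain_prescription); with O(¬certify_prescription) we get O(retain_prescription).
Premise 6 does not contribute to this derivation.
So O(retain_prescription) follows.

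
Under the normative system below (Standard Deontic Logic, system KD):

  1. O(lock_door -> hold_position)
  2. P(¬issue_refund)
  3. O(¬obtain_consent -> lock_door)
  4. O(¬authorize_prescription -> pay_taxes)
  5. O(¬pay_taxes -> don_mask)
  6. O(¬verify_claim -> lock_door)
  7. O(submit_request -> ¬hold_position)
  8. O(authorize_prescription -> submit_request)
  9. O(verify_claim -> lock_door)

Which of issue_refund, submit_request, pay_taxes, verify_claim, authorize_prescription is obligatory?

Premises 9 and 6 are O(verify_claim -> lock_door) and O(¬verify_claim -> lock_door); every ideal world satisfies verify_claim or ¬verify_claim, so in either case lock_door holds — hence O(lock_door).
Applying K to premise 1 (O(lock_door -> hold_position)) and O(lock_door) yields O(hold_position).
Premise 7, O(submit_request -> ¬hold_position), contraposes to O(hold_position -> ¬submit_request); with O(hold_position) we get O(¬submit_request).
The contrapositive of premise 8 (O(authorize_prescription -> submit_request)) is O(¬submit_request -> ¬authorize_prescription), and O(¬submit_request) is already established, so O(¬authorize_prescription).
Applying K to premise 4 (O(¬authorize_prescription -> pay_taxes)) and O(¬authorize_prescription) yields O(pay_taxes).
So O(pay_taxes) holds — pay_taxes is obligatory. None of the other listed options is made obligatory by any chain of premises.

pay_taxes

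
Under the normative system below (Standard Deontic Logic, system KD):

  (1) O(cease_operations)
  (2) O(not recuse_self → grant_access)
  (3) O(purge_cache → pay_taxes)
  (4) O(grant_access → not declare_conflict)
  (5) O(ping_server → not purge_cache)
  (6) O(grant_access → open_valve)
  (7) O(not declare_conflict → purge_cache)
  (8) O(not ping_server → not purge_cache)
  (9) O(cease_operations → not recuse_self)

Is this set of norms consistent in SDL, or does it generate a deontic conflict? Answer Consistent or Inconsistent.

Premises 8 and 5 cover both cases: O(not ping_server → not purge_cache) and O(ping_server → not purge_cache). Since not ping_server ∨ ping_server is a tautology, O(not purge_cache) follows.
The contrapositive of premise 7 (O(not declare_conflict → purge_cache)) is O(not purge_cache → declare_conflict), and O(not purge_cache) is already established, so O(declare_conflict).
Premise 4 is O(grant_access → not declare_conflict); contrapositively O(declare_conflict → not grant_access). Since O(declare_conflict) holds, K gives O(not grant_access).
Premise 2, O(not recuse_self → grant_access), contraposes to O(not grant_access → recuse_self); with O(not grant_access) we get O(recuse_self).
Premise 9, O(cease_operations → not recuse_self), contraposes to O(recuse_self → not cease_operations); with O(recuse_self) we get O(not cease_operations).
But premise 1 directly asserts O(cease_operations).
We now have both O(not cease_operations) and O(cease_operations) — cease_operations is simultaneously obligatory and forbidden, violating the D-axiom.

Inconsistent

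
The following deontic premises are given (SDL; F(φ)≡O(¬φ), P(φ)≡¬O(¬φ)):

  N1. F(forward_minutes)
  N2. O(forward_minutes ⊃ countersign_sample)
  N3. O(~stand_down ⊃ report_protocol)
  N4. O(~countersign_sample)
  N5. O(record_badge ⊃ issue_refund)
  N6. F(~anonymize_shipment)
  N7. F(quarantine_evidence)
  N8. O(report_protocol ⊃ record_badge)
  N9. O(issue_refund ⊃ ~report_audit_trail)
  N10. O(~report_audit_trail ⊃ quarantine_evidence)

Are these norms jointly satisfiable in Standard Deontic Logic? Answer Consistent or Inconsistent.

Premise 2 is O(forward_minutes ⊃ countersign_sample), but O(forward_minutes) is not derivable from the premises, so it does not yield O(countersign_sample).
So O(countersign_sample) is not derivable, and the apparent clash with O(~countersign_sample) does not arise.
A world satisfying every obligation exists (e.g. anonymize_shipment=true, countersign_sample=false, forward_minutes=false, issue_refund=false, quarantine_evidence=false, record_badge=false, report_audit_trail=true, report_protocol=false, stand_down=true); no atom is both obligatory and forbidden, so the set is consistent.

Consistent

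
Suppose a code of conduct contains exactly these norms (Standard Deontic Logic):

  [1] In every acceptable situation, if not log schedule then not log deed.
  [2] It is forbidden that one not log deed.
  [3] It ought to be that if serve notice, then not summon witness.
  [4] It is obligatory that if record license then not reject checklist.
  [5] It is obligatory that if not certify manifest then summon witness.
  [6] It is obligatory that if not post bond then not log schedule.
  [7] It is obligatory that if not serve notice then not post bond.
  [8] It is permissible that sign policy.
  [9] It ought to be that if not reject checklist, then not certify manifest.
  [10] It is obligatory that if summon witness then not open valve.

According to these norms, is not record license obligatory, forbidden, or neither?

F(¬log_deed) at premise 2 means O(log_deed).
Premise 1, O(¬log_schedule → ¬log_deed), contraposes to O(log_deed → log_schedule); with O(log_deed) we get O(log_schedule).
Premise 6 is O(¬post_bond → ¬log_schedule); contrapositively O(log_schedule → post_bond). Since O(log_schedule) holds, K gives O(post_bond).
The contrapositive of premise 7 (O(¬serve_notice → ¬post_bond)) is O(post_bond → serve_notice), and O(post_bond) is already established, so O(serve_notice).
Premise 3 is O(serve_notice → ¬summon_witness); since O(serve_notice), deontic closure gives O(¬summon_witness).
The contrapositive of premise 5 (O(¬certify_manifest → summon_witness)) is O(¬summon_witness → certify_manifest), and O(¬summon_witness) is already established, so O(certify_manifest).
The contrapositive of premise 9 (O(¬reject_checklist → ¬certify_manifest)) is O(certify_manifest → reject_checklist), and O(certify_manifest) is already established, so O(reject_checklist).
Premise 4 is O(record_license → ¬reject_checklist); contrapositively O(reject_checklist → ¬record_license). Since O(reject_checklist) holds, K gives O(¬record_license).
Premises 8, 10 do not contribute to this derivation.
Hence ¬record_license is obligatory.

Obligatory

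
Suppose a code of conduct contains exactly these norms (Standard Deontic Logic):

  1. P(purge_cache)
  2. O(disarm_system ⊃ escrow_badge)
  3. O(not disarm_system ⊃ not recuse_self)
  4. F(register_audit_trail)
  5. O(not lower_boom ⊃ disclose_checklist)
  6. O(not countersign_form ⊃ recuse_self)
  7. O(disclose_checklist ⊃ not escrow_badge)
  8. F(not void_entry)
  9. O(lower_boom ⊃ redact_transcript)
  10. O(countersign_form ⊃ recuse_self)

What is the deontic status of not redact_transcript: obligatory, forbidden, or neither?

Forbidden

Premises 10 and 6 are O(countersign_form ⊃ recuse_self) and O(not countersign_form ⊃ recuse_self); every ideal world satisfies countersign_form or not countersign_form, so in either case recuse_self holds — hence O(recuse_self).
Premise 3, O(not disarm_system ⊃ not recuse_self), contraposes to O(recuse_self ⊃ disarm_system); with O(recuse_self) we get O(disarm_system).
With premise 2, O(disarm_system ⊃ escrow_badge), the K-axiom yields O(escrow_badge).
Premise 7 is O(disclose_checklist ⊃ not escrow_badge); contrapositively O(escrow_badge ⊃ not disclose_checklist). Since O(escrow_badge) holds, K gives O(not disclose_checklist).
Premise 5 is O(not lower_boom ⊃ disclose_checklist); contrapositively O(not disclose_checklist ⊃ lower_boom). Since O(not disclose_checklist) holds, K gives O(lower_boom).
Premise 9 is O(lower_boom ⊃ redact_transcript); since O(lower_boom), deontic closure gives O(redact_transcript).
Premises 1, 4, 8 do not contribute to this derivation.
Thus O(redact_transcript), which is F(not redact_transcript): not redact_transcript is forbidden.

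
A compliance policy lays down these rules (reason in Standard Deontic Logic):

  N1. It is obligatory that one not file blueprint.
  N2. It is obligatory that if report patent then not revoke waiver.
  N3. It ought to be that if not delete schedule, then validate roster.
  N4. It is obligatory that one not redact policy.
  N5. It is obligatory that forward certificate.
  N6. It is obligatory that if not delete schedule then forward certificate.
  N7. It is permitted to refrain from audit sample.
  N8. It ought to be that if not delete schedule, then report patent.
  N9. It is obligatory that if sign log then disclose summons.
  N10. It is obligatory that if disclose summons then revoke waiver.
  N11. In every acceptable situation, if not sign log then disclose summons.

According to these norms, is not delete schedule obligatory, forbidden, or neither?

Premises 9 and 11 are O(sign_log → disclose_summons) and O(¬sign_log → disclose_summons); every ideal world satisfies sign_log or ¬sign_log, so in either case disclose_summons holds — hence O(disclose_summons).
Applying K to premise 10 (O(disclose_summons → revoke_waiver)) and O(disclose_summons) yields O(revoke_waiver).
Premise 2 is O(report_patent → ¬revoke_waiver); contrapositively O(revoke_waiver → ¬report_patent). Since O(revoke_waiver) holds, K gives O(¬report_patent).
The contrapositive of premise 8 (O(¬delete_schedule → report_patent)) is O(¬report_patent → delete_schedule), and O(¬report_patent) is already established, so O(delete_schedule).
Premises 1, 3, 4, 5, 6, 7 do not contribute to this derivation.
Thus O(delete_schedule), which is F(¬delete_schedule): ¬delete_schedule is forbidden.

Forbidden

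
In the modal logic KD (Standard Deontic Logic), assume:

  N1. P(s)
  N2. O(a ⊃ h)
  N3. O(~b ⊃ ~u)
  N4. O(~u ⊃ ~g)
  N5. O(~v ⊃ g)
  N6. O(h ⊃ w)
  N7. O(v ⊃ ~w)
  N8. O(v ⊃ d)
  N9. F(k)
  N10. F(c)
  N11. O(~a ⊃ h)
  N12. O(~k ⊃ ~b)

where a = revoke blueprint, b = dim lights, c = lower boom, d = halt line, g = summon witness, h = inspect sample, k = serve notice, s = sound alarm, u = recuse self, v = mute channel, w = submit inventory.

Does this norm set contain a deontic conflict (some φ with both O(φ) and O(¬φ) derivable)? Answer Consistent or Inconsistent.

Premises 2 and 11 cover both cases: O(a ⊃ h) and O(~a ⊃ h). Since a ∨ ~a is a tautology, O(h) follows.
Premise 6 is O(h ⊃ w); since O(h), deontic closure gives O(w).
Premise 7, O(v ⊃ ~w), contraposes to O(w ⊃ ~v); with O(w) we get O(~v).
From O(~v) and premise 5, O(~v ⊃ g), we obtain O(g).
The contrapositive of premise 4 (O(~u ⊃ ~g)) is O(g ⊃ u), and O(g) is already established, so O(u).
Premise 3 is O(~b ⊃ ~u); contrapositively O(u ⊃ b). Since O(u) holds, K gives O(b).
Premise 12, O(~k ⊃ ~b), contraposes to O(b ⊃ k); with O(b) we get O(k).
Yet premise 9 is F(k), i.e. O(~k).
We now have both O(k) and O(~k) — k is simultaneously obligatory and forbidden, violating the D-axiom.

Inconsistent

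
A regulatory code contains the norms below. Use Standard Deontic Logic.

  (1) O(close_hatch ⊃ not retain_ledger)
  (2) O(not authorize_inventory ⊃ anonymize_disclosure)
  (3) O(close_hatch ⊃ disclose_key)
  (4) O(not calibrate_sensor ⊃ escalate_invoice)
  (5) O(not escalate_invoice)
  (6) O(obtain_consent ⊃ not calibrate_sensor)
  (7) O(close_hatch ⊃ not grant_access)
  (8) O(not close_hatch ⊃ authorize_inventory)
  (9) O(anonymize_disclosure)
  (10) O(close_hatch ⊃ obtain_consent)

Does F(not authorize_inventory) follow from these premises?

Yes

From premise 5 we have O(not escalate_invoice).
The contrapositive of premise 4 (O(not calibrate_sensor ⊃ escalate_invoice)) is O(not escalate_invoice ⊃ calibrate_sensor), and O(not escalate_invoice) is already established, so O(calibrate_sensor).
The contrapositive of premise 6 (O(obtain_consent ⊃ not calibrate_sensor)) is O(calibrate_sensor ⊃ not obtain_consent), and O(calibrate_sensor) is already established, so O(not obtain_consent).
The contrapositive of premise 10 (O(close_hatch ⊃ obtain_consent)) is O(not obtain_consent ⊃ not close_hatch), and O(not obtain_consent) is already established, so O(not close_hatch).
With premise 8, O(not close_hatch ⊃ authorize_inventory), the K-axiom yields O(authorize_inventory).
Premises 1, 2, 3, 7, 9 do not contribute to this derivation.
So O(authorize_inventory) holds, i.e. F(not authorize_inventory). The claim follows.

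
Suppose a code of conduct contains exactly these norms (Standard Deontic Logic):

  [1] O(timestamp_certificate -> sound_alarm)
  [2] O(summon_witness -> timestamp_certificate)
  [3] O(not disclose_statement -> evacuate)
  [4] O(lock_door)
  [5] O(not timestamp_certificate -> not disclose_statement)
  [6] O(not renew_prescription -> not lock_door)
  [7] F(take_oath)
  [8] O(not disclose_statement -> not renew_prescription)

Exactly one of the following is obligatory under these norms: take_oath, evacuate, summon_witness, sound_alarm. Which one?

sound_alarm

Premise 4 states O(lock_door) outright.
Premise 6 is O(not renew_prescription -> not lock_door); contrapositively O(lock_door -> renew_prescription). Since O(lock_door) holds, K gives O(renew_prescription).
Premise 8, O(not disclose_statement -> not renew_prescription), contraposes to O(renew_prescription -> disclose_statement); with O(renew_prescription) we get O(disclose_statement).
Premise 5 is O(not timestamp_certificate -> not disclose_statement); contrapositively O(disclose_statement -> timestamp_certificate). Since O(disclose_statement) holds, K gives O(timestamp_certificate).
Applying K to premise 1 (O(timestamp_certificate -> sound_alarm)) and O(timestamp_certificate) yields O(sound_alarm).
So O(sound_alarm) holds — sound_alarm is obligatory. None of the other listed options is made obligatory by any chain of premises.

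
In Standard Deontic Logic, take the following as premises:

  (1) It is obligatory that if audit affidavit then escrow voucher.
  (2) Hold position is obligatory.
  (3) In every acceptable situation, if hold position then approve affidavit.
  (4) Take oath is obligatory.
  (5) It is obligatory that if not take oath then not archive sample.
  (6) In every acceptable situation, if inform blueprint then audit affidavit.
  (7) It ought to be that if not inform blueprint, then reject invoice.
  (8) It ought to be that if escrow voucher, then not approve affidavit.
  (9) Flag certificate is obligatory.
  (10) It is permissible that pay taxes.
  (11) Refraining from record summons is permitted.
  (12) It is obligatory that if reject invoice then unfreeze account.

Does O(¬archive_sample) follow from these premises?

Premise 5 is O(¬take_oath → ¬archive_sample), but O(¬take_oath) is not derivable from the premises, so it does not yield O(¬archive_sample).
No other premise forces O(¬archive_sample). An ideal world satisfying every premise can still have ¬archive_sample false, so O(¬archive_sample) is not derivable.

No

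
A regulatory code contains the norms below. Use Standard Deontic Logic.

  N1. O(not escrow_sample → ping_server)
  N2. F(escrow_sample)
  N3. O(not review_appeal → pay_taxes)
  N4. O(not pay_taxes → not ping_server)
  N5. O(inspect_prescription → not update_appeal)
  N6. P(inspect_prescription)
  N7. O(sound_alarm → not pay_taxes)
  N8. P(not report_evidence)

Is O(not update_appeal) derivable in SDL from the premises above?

No

Premise 5 is O(inspect_prescription → not update_appeal), but O(inspect_prescription) is not derivable from the premises (the permission P(inspect_prescription) asserts only not O(not inspect_prescription), not O(inspect_prescription)), so it does not yield O(not update_appeal).
No other premise forces O(not update_appeal). An ideal world satisfying every premise can still have not update_appeal false, so O(not update_appeal) is not derivable.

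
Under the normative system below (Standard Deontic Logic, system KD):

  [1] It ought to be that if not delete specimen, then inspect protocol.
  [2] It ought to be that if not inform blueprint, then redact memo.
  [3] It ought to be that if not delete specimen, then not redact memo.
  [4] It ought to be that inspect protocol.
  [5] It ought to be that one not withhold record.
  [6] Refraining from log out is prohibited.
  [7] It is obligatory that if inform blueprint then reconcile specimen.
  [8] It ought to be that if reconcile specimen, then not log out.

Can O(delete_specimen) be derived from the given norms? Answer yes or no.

Premise 6, F(¬log_out), is equivalent to O(log_out).
The contrapositive of premise 8 (O(reconcile_specimen → ¬log_out)) is O(log_out → ¬reconcile_specimen), and O(log_out) is already established, so O(¬reconcile_specimen).
Premise 7, O(inform_blueprint → reconcile_specimen), contraposes to O(¬reconcile_specimen → ¬inform_blueprint); with O(¬reconcile_specimen) we get O(¬inform_blueprint).
Premise 2 is O(¬inform_blueprint → redact_memo); since O(¬inform_blueprint), deontic closure gives O(redact_memo).
The contrapositive of premise 3 (O(¬delete_specimen → ¬redact_memo)) is O(redact_memo → delete_specimen), and O(redact_memo) is already established, so O(delete_specimen).
Premises 1, 4, 5 do not contribute to this derivation.
So O(delete_specimen) follows.

Yes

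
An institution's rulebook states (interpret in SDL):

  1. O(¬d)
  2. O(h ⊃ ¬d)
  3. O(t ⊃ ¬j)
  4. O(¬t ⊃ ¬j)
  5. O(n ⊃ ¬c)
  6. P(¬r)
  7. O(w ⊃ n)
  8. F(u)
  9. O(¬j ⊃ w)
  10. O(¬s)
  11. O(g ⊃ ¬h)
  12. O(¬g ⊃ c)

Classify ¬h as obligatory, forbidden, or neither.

Obligatory

Premises 4 and 3 cover both cases: O(¬t ⊃ ¬j) and O(t ⊃ ¬j). Since ¬t ∨ t is a tautology, O(¬j) follows.
From O(¬j) and premise 9, O(¬j ⊃ w), we obtain O(w).
From O(w) and premise 7, O(w ⊃ n), we obtain O(n).
With premise 5, O(n ⊃ ¬c), the K-axiom yields O(¬c).
Premise 12, O(¬g ⊃ c), contraposes to O(¬c ⊃ g); with O(¬c) we get O(g).
Applying K to premise 11 (O(g ⊃ ¬h)) and O(g) yields O(¬h).
Premises 1, 2, 6, 8, 10 do not contribute to this derivation.
Hence ¬h is obligatory.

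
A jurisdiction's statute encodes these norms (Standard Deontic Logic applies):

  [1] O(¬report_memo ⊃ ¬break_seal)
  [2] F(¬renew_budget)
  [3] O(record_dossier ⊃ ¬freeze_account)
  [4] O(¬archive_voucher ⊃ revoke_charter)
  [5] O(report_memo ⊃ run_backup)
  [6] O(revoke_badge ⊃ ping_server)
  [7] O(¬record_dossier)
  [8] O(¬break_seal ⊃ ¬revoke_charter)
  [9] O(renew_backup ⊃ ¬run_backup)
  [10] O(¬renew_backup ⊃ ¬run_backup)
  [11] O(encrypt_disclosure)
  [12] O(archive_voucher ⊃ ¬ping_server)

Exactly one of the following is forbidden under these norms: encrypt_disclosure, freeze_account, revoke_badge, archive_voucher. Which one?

revoke_badge

Premises 10 and 9 are O(¬renew_backup ⊃ ¬run_backup) and O(renew_backup ⊃ ¬run_backup); every ideal world satisfies ¬renew_backup or renew_backup, so in either case ¬run_backup holds — hence O(¬run_backup).
Premise 5, O(report_memo ⊃ run_backup), contraposes to O(¬run_backup ⊃ ¬report_memo); with O(¬run_backup) we get O(¬report_memo).
With premise 1, O(¬report_memo ⊃ ¬break_seal), the K-axiom yields O(¬break_seal).
From O(¬break_seal) and premise 8, O(¬break_seal ⊃ ¬revoke_charter), we obtain O(¬revoke_charter).
The contrapositive of premise 4 (O(¬archive_voucher ⊃ revoke_charter)) is O(¬revoke_charter ⊃ archive_voucher), and O(¬revoke_charter) is already established, so O(archive_voucher).
Applying K to premise 12 (O(archive_voucher ⊃ ¬ping_server)) and O(archive_voucher) yields O(¬ping_server).
Premise 6, O(revoke_badge ⊃ ping_server), contraposes to O(¬ping_server ⊃ ¬revoke_badge); with O(¬ping_server) we get O(¬revoke_badge).
So O(¬revoke_badge) holds, i.e. revoke_badge is forbidden. None of the other listed options is forbidden under the premises.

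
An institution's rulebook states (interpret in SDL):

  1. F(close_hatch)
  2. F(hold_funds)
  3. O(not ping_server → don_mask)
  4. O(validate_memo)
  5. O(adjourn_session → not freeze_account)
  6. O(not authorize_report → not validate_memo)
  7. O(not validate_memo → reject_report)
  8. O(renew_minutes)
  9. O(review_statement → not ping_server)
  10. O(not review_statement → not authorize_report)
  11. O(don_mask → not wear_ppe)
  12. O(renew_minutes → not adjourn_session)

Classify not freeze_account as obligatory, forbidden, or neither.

Premise 5 is O(adjourn_session → not freeze_account), but O(adjourn_session) is not derivable from the premises, so it does not yield O(not freeze_account).
No premise or chain of K-axiom applications forces O(not freeze_account), and none forces O(freeze_account). So not freeze_account is neither obligatory nor forbidden under these norms.

Neither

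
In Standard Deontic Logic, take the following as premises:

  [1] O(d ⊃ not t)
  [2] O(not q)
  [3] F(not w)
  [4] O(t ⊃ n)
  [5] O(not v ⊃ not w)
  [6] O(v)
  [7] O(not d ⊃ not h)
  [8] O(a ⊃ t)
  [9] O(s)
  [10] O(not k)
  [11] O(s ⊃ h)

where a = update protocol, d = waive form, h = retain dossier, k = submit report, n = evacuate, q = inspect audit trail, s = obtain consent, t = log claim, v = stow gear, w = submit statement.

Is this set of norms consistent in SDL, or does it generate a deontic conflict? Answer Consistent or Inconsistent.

Consistent

Premise 5 is O(not v ⊃ not w), but O(not v) is not derivable from the premises, so it does not yield O(not w).
So O(not w) is not derivable, and the apparent clash with O(w) does not arise.
A world satisfying every obligation exists (e.g. a=false, d=true, h=true, k=false, n=false, q=false, s=true, t=false, v=true, w=true); no atom is both obligatory and forbidden, so the set is consistent.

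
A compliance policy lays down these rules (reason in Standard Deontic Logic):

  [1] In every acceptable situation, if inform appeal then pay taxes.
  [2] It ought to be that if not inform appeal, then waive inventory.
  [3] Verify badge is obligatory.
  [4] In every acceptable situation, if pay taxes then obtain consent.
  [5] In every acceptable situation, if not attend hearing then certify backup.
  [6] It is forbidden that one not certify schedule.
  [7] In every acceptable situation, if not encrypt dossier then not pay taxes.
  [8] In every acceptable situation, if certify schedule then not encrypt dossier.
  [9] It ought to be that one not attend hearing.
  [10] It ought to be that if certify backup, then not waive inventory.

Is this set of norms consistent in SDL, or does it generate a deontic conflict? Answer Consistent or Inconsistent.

Premise 6 is F(¬certify_schedule), i.e. O(certify_schedule).
With premise 8, O(certify_schedule → ¬encrypt_dossier), the K-axiom yields O(¬encrypt_dossier).
Premise 7 is O(¬encrypt_dossier → ¬pay_taxes); since O(¬encrypt_dossier), deontic closure gives O(¬pay_taxes).
Premise 1 is O(inform_appeal → pay_taxes); contrapositively O(¬pay_taxes → ¬inform_appeal). Since O(¬pay_taxes) holds, K gives O(¬inform_appeal).
From O(¬inform_appeal) and premise 2, O(¬inform_appeal → waive_inventory), we obtain O(waive_inventory).
Premise 10, O(certify_backup → ¬waive_inventory), contraposes to O(waive_inventory → ¬certify_backup); with O(waive_inventory) we get O(¬certify_backup).
Premise 5 is O(¬attend_hearing → certify_backup); contrapositively O(¬certify_backup → attend_hearing). Since O(¬certify_backup) holds, K gives O(attend_hearing).
But premise 9 directly asserts O(¬attend_hearing).
We now have both O(attend_hearing) and O(¬attend_hearing) — attend_hearing is simultaneously obligatory and forbidden, violating the D-axiom.

Inconsistent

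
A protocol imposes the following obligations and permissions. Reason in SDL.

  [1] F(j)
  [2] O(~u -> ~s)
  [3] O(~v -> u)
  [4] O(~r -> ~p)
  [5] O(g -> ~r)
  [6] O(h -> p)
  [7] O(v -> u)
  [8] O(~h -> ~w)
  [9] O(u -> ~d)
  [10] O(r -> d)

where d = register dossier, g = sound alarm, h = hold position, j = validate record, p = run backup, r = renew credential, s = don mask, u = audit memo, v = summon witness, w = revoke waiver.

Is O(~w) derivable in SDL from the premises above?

Premises 7 and 3 are O(v -> u) and O(~v -> u); every ideal world satisfies v or ~v, so in either case u holds — hence O(u).
Premise 9 is O(u -> ~d); since O(u), deontic closure gives O(~d).
Premise 10, O(r -> d), contraposes to O(~d -> ~r); with O(~d) we get O(~r).
With premise 4, O(~r -> ~p), the K-axiom yields O(~p).
The contrapositive of premise 6 (O(h -> p)) is O(~p -> ~h), and O(~p) is already established, so O(~h).
With premise 8, O(~h -> ~w), the K-axiom yields O(~w).
Premises 1, 2, 5 do not contribute to this derivation.
So O(~w) follows.

Yes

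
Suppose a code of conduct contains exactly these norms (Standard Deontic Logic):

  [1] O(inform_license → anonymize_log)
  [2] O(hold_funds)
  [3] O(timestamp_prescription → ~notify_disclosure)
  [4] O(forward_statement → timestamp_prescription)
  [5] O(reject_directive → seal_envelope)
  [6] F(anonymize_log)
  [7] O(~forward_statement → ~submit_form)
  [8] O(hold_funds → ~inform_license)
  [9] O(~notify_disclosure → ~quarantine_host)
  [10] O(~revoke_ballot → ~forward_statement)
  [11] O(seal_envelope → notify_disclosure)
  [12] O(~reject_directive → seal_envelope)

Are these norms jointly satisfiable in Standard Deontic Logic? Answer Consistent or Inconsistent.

Consistent

Premise 1 is O(inform_license → anonymize_log), but O(inform_license) is not derivable from the premises, so it does not yield O(anonymize_log).
So O(anonymize_log) is not derivable, and the apparent clash with O(~anonymize_log) does not arise.
A world satisfying every obligation exists (e.g. anonymize_log=false, forward_statement=false, hold_funds=true, inform_license=false, notify_disclosure=true, quarantine_host=false, reject_directive=false, revoke_ballot=false, seal_envelope=true, submit_form=false, timestamp_prescription=false); no atom is both obligatory and forbidden, so the set is consistent.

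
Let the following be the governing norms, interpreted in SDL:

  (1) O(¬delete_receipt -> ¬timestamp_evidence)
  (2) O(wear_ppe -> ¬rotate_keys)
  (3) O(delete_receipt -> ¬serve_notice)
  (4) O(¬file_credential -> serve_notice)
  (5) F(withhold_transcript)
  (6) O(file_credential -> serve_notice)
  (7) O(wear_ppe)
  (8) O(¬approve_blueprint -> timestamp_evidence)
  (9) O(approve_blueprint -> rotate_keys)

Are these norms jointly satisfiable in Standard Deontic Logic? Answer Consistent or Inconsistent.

Inconsistent

Premises 6 and 4 cover both cases: O(file_credential -> serve_notice) and O(¬file_credential -> serve_notice). Since file_credential ∨ ¬file_credential is a tautology, O(serve_notice) follows.
The contrapositive of premise 3 (O(delete_receipt -> ¬serve_notice)) is O(serve_notice -> ¬delete_receipt), and O(serve_notice) is already established, so O(¬delete_receipt).
From O(¬delete_receipt) and premise 1, O(¬delete_receipt -> ¬timestamp_evidence), we obtain O(¬timestamp_evidence).
Premise 8, O(¬approve_blueprint -> timestamp_evidence), contraposes to O(¬timestamp_evidence -> approve_blueprint); with O(¬timestamp_evidence) we get O(approve_blueprint).
From O(approve_blueprint) and premise 9, O(approve_blueprint -> rotate_keys), we obtain O(rotate_keys).
Premise 2, O(wear_ppe -> ¬rotate_keys), contraposes to O(rotate_keys -> ¬wear_ppe); with O(rotate_keys) we get O(¬wear_ppe).
However, premise 7 gives O(wear_ppe).
We now have both O(¬wear_ppe) and O(wear_ppe) — wear_ppe is simultaneously obligatory and forbidden, violating the D-axiom.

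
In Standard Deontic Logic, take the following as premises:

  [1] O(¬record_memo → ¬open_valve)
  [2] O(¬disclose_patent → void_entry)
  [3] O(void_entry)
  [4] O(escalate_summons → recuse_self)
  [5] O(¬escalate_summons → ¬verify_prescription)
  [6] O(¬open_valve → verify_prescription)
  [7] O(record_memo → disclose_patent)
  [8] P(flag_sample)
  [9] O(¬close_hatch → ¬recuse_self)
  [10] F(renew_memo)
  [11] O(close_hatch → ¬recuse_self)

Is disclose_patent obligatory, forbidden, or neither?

Obligatory

By case analysis on close_hatch: premise 11 gives O(close_hatch → ¬recuse_self) and premise 9 gives O(¬close_hatch → ¬recuse_self), so O(¬recuse_self) either way.
Premise 4 is O(escalate_summons → recuse_self); contrapositively O(¬recuse_self → ¬escalate_summons). Since O(¬recuse_self) holds, K gives O(¬escalate_summons).
With premise 5, O(¬escalate_summons → ¬verify_prescription), the K-axiom yields O(¬verify_prescription).
The contrapositive of premise 6 (O(¬open_valve → verify_prescription)) is O(¬verify_prescription → open_valve), and O(¬verify_prescription) is already established, so O(open_valve).
Premise 1 is O(¬record_memo → ¬open_valve); contrapositively O(open_valve → record_memo). Since O(open_valve) holds, K gives O(record_memo).
From O(record_memo) and premise 7, O(record_memo → disclose_patent), we obtain O(disclose_patent).
Premises 2, 3, 8, 10 do not contribute to this derivation.
Hence disclose_patent is obligatory.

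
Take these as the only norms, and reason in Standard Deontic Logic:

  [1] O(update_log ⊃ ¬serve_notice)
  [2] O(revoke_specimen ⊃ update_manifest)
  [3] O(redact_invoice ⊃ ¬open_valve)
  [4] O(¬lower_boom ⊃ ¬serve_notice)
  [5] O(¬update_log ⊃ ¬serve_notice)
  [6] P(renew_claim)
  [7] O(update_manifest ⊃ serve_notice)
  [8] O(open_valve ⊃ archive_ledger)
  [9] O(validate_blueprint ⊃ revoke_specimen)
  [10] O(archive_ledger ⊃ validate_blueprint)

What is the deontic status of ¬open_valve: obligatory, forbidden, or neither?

Premises 1 and 5 are O(update_log ⊃ ¬serve_notice) and O(¬update_log ⊃ ¬serve_notice); every ideal world satisfies update_log or ¬update_log, so in either case ¬serve_notice holds — hence O(¬serve_notice).
Premise 7, O(update_manifest ⊃ serve_notice), contraposes to O(¬serve_notice ⊃ ¬update_manifest); with O(¬serve_notice) we get O(¬update_manifest).
Premise 2, O(revoke_specimen ⊃ update_manifest), contraposes to O(¬update_manifest ⊃ ¬revoke_specimen); with O(¬update_manifest) we get O(¬revoke_specimen).
Premise 9, O(validate_blueprint ⊃ revoke_specimen), contraposes to O(¬revoke_specimen ⊃ ¬validate_blueprint); with O(¬revoke_specimen) we get O(¬validate_blueprint).
Premise 10, O(archive_ledger ⊃ validate_blueprint), contraposes to O(¬validate_blueprint ⊃ ¬archive_ledger); with O(¬validate_blueprint) we get O(¬archive_ledger).
Premise 8 is O(open_valve ⊃ archive_ledger); contrapositively O(¬archive_ledger ⊃ ¬open_valve). Since O(¬archive_ledger) holds, K gives O(¬open_valve).
Premises 3, 4, 6 do not contribute to this derivation.
Hence ¬open_valve is obligatory.

Obligatory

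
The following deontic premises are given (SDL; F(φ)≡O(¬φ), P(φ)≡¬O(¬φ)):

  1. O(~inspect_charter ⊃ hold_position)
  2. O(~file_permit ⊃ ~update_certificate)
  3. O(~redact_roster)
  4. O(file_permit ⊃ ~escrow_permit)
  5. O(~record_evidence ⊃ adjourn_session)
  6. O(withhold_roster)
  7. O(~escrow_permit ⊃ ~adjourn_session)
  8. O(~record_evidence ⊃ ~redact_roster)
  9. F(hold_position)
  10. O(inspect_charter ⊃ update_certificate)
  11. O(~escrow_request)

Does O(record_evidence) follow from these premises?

Yes

Premise 9 is F(hold_position), i.e. O(~hold_position).
Premise 1, O(~inspect_charter ⊃ hold_position), contraposes to O(~hold_position ⊃ inspect_charter); with O(~hold_position) we get O(inspect_charter).
With premise 10, O(inspect_charter ⊃ update_certificate), the K-axiom yields O(update_certificate).
Premise 2, O(~file_permit ⊃ ~update_certificate), contraposes to O(update_certificate ⊃ file_permit); with O(update_certificate) we get O(file_permit).
Applying K to premise 4 (O(file_permit ⊃ ~escrow_permit)) and O(file_permit) yields O(~escrow_permit).
With premise 7, O(~escrow_permit ⊃ ~adjourn_session), the K-axiom yields O(~adjourn_session).
Premise 5 is O(~record_evidence ⊃ adjourn_session); contrapositively O(~adjourn_session ⊃ record_evidence). Since O(~adjourn_session) holds, K gives O(record_evidence).
Premises 3, 6, 8, 11 do not contribute to this derivation.
So O(record_evidence) follows.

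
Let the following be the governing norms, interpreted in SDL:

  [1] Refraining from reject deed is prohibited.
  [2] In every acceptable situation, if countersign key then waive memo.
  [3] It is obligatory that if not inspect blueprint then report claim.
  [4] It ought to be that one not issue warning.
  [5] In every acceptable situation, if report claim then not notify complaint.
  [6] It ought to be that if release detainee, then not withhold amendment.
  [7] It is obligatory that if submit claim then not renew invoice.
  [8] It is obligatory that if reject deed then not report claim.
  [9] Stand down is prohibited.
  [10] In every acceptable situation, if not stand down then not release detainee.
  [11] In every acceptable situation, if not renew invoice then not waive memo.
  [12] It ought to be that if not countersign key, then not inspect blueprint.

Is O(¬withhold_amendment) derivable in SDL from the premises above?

No

Premise 6 is O(release_detainee → ¬withhold_amendment), but O(release_detainee) is not derivable from the premises, so it does not yield O(¬withhold_amendment).
No other premise forces O(¬withhold_amendment). An ideal world satisfying every premise can still have ¬withhold_amendment false, so O(¬withhold_amendment) is not derivable.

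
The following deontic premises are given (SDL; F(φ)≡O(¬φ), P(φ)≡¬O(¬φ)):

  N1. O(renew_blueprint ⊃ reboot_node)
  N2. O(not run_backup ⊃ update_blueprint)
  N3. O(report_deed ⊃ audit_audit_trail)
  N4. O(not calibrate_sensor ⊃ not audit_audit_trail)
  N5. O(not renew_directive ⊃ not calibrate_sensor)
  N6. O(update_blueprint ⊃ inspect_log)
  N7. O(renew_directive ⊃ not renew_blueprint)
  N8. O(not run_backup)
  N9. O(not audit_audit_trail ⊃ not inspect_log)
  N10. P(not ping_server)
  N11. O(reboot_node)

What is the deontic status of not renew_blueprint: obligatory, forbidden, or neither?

Obligatory

From premise 8 we have O(not run_backup).
With premise 2, O(not run_backup ⊃ update_blueprint), the K-axiom yields O(update_blueprint).
Applying K to premise 6 (O(update_blueprint ⊃ inspect_log)) and O(update_blueprint) yields O(inspect_log).
Premise 9 is O(not audit_audit_trail ⊃ not inspect_log); contrapositively O(inspect_log ⊃ audit_audit_trail). Since O(inspect_log) holds, K gives O(audit_audit_trail).
The contrapositive of premise 4 (O(not calibrate_sensor ⊃ not audit_audit_trail)) is O(audit_audit_trail ⊃ calibrate_sensor), and O(audit_audit_trail) is already established, so O(calibrate_sensor).
The contrapositive of premise 5 (O(not renew_directive ⊃ not calibrate_sensor)) is O(calibrate_sensor ⊃ renew_directive), and O(calibrate_sensor) is already established, so O(renew_directive).
From O(renew_directive) and premise 7, O(renew_directive ⊃ not renew_blueprint), we obtain O(not renew_blueprint).
Premises 1, 3, 10, 11 do not contribute to this derivation.
Hence not renew_blueprint is obligatory.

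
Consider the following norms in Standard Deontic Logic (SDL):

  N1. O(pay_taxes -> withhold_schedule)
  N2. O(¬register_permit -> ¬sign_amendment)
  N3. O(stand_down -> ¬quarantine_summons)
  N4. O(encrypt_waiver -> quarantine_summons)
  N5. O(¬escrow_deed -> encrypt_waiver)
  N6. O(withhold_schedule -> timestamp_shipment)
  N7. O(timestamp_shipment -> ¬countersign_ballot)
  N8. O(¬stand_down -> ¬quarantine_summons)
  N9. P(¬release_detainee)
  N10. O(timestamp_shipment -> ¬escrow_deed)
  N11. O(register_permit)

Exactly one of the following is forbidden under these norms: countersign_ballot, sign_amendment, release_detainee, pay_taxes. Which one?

Premises 3 and 8 are O(stand_down -> ¬quarantine_summons) and O(¬stand_down -> ¬quarantine_summons); every ideal world satisfies stand_down or ¬stand_down, so in either case ¬quarantine_summons holds — hence O(¬quarantine_summons).
Premise 4, O(encrypt_waiver -> quarantine_summons), contraposes to O(¬quarantine_summons -> ¬encrypt_waiver); with O(¬quarantine_summons) we get O(¬encrypt_waiver).
Premise 5 is O(¬escrow_deed -> encrypt_waiver); contrapositively O(¬encrypt_waiver -> escrow_deed). Since O(¬encrypt_waiver) holds, K gives O(escrow_deed).
The contrapositive of premise 10 (O(timestamp_shipment -> ¬escrow_deed)) is O(escrow_deed -> ¬timestamp_shipment), and O(escrow_deed) is already established, so O(¬timestamp_shipment).
The contrapositive of premise 6 (O(withhold_schedule -> timestamp_shipment)) is O(¬timestamp_shipment -> ¬withhold_schedule), and O(¬timestamp_shipment) is already established, so O(¬withhold_schedule).
The contrapositive of premise 1 (O(pay_taxes -> withhold_schedule)) is O(¬withhold_schedule -> ¬pay_taxes), and O(¬withhold_schedule) is already established, so O(¬pay_taxes).
So O(¬pay_taxes) holds, i.e. pay_taxes is forbidden. None of the other listed options is forbidden under the premises.

pay_taxes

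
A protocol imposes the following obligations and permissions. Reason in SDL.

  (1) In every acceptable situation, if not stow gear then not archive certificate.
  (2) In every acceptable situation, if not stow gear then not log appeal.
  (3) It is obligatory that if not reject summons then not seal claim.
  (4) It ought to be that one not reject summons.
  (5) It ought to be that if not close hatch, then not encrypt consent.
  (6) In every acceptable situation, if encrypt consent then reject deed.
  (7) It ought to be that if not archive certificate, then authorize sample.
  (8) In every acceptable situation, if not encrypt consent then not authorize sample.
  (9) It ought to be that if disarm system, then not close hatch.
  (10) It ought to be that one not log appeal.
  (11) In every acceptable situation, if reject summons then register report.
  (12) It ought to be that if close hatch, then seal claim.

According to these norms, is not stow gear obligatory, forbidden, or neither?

Premise 4 states O(¬reject_summons) outright.
Premise 3 is O(¬reject_summons → ¬seal_claim); since O(¬reject_summons), deontic closure gives O(¬seal_claim).
The contrapositive of premise 12 (O(close_hatch → seal_claim)) is O(¬seal_claim → ¬close_hatch), and O(¬seal_claim) is already established, so O(¬close_hatch).
Applying K to premise 5 (O(¬close_hatch → ¬encrypt_consent)) and O(¬close_hatch) yields O(¬encrypt_consent).
From O(¬encrypt_consent) and premise 8, O(¬encrypt_consent → ¬authorize_sample), we obtain O(¬authorize_sample).
Premise 7 is O(¬archive_certificate → authorize_sample); contrapositively O(¬authorize_sample → archive_certificate). Since O(¬authorize_sample) holds, K gives O(archive_certificate).
Premise 1, O(¬stow_gear → ¬archive_certificate), contraposes to O(archive_certificate → stow_gear); with O(archive_certificate) we get O(stow_gear).
Premises 2, 6, 9, 10, 11 do not contribute to this derivation.
Thus O(stow_gear), which is F(¬stow_gear): ¬stow_gear is forbidden.

Forbidden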